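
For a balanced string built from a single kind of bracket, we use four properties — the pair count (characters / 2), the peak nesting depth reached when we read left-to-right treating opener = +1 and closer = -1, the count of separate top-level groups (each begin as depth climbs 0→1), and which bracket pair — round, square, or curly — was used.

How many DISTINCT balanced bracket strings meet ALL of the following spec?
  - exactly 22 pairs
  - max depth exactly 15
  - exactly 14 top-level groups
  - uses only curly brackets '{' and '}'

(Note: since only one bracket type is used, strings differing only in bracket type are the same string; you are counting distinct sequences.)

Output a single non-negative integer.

Spec: pairs=22 depth=15 groups=14
Count(depth <= 15) = 2731365
Count(depth <= 14) = 2731365
Count(depth == 15) = 2731365 - 2731365 = 0

Answer: 0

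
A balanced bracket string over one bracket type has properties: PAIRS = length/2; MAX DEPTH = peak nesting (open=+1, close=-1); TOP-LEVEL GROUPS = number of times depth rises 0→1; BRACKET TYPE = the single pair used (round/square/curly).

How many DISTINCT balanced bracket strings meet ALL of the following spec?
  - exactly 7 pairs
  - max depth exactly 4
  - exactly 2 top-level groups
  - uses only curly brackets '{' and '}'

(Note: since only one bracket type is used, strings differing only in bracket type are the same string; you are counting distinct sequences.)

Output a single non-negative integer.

Answer: 50

Derivation:
Spec: pairs=7 depth=4 groups=2
Count(depth <= 4) = 114
Count(depth <= 3) = 64
Count(depth == 4) = 114 - 64 = 50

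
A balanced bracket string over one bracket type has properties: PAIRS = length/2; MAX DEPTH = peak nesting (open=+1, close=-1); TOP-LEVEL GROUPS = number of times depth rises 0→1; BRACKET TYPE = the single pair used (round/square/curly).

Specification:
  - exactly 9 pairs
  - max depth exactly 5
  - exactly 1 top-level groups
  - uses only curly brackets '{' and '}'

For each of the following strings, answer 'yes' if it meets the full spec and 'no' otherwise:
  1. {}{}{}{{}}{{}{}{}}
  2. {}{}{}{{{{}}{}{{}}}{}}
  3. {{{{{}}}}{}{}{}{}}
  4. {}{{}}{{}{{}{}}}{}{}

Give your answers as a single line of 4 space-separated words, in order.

String 1 '{}{}{}{{}}{{}{}{}}': depth seq [1 0 1 0 1 0 1 2 1 0 1 2 1 2 1 2 1 0]
  -> pairs=9 depth=2 groups=5 -> no
String 2 '{}{}{}{{{{}}{}{{}}}{}}': depth seq [1 0 1 0 1 0 1 2 3 4 3 2 3 2 3 4 3 2 1 2 1 0]
  -> pairs=11 depth=4 groups=4 -> no
String 3 '{{{{{}}}}{}{}{}{}}': depth seq [1 2 3 4 5 4 3 2 1 2 1 2 1 2 1 2 1 0]
  -> pairs=9 depth=5 groups=1 -> yes
String 4 '{}{{}}{{}{{}{}}}{}{}': depth seq [1 0 1 2 1 0 1 2 1 2 3 2 3 2 1 0 1 0 1 0]
  -> pairs=10 depth=3 groups=5 -> no

Answer: no no yes no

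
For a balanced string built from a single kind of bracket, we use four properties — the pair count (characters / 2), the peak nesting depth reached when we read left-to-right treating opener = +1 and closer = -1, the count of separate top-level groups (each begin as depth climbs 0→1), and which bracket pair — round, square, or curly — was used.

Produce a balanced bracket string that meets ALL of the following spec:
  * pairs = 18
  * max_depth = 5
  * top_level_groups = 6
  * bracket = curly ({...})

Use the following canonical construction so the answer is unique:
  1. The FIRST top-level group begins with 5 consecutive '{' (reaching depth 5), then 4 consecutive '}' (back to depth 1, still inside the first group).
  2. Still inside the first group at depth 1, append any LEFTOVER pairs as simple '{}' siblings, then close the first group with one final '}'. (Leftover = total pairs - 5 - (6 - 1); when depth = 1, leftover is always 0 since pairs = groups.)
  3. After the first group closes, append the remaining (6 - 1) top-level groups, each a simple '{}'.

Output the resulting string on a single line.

Answer: {{{{{}}}}{}{}{}{}{}{}{}{}}{}{}{}{}{}

Derivation:
Spec: pairs=18 depth=5 groups=6
Leftover pairs = 18 - 5 - (6-1) = 8
First group: deep chain of depth 5 + 8 sibling pairs
Remaining 5 groups: simple '{}' each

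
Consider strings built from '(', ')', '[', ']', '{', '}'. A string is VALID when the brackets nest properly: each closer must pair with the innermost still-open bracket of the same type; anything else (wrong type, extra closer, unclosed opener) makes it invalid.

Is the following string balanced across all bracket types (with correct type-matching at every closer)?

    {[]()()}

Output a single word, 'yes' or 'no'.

Answer: yes

Derivation:
pos 0: push '{'; stack = {
pos 1: push '['; stack = {[
pos 2: ']' matches '['; pop; stack = {
pos 3: push '('; stack = {(
pos 4: ')' matches '('; pop; stack = {
pos 5: push '('; stack = {(
pos 6: ')' matches '('; pop; stack = {
pos 7: '}' matches '{'; pop; stack = (empty)
end: stack empty → VALID
Verdict: properly nested → yes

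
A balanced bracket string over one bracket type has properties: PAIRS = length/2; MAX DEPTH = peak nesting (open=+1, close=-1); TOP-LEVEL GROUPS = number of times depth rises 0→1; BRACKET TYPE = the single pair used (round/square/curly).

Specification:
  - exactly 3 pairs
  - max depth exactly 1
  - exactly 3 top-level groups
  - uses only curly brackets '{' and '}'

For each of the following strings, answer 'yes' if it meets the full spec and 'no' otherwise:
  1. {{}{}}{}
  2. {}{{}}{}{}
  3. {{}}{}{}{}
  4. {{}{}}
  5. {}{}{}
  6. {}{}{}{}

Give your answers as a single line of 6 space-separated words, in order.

String 1 '{{}{}}{}': depth seq [1 2 1 2 1 0 1 0]
  -> pairs=4 depth=2 groups=2 -> no
String 2 '{}{{}}{}{}': depth seq [1 0 1 2 1 0 1 0 1 0]
  -> pairs=5 depth=2 groups=4 -> no
String 3 '{{}}{}{}{}': depth seq [1 2 1 0 1 0 1 0 1 0]
  -> pairs=5 depth=2 groups=4 -> no
String 4 '{{}{}}': depth seq [1 2 1 2 1 0]
  -> pairs=3 depth=2 groups=1 -> no
String 5 '{}{}{}': depth seq [1 0 1 0 1 0]
  -> pairs=3 depth=1 groups=3 -> yes
String 6 '{}{}{}{}': depth seq [1 0 1 0 1 0 1 0]
  -> pairs=4 depth=1 groups=4 -> no

Answer: no no no no yes no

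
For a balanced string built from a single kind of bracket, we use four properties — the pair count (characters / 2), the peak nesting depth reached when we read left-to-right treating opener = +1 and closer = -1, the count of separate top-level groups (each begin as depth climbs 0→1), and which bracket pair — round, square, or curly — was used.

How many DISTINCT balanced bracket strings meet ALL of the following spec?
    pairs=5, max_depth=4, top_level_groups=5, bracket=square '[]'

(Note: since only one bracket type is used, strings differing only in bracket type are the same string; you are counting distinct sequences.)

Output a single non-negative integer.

Answer: 0

Derivation:
Spec: pairs=5 depth=4 groups=5
Count(depth <= 4) = 1
Count(depth <= 3) = 1
Count(depth == 4) = 1 - 1 = 0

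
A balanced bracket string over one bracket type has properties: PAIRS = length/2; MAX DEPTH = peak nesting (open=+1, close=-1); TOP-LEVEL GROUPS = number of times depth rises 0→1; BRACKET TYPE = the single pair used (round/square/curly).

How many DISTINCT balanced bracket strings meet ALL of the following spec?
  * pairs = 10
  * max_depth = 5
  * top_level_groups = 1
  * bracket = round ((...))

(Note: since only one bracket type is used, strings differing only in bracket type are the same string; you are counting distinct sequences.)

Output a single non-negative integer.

Answer: 1684

Derivation:
Spec: pairs=10 depth=5 groups=1
Count(depth <= 5) = 3281
Count(depth <= 4) = 1597
Count(depth == 5) = 3281 - 1597 = 1684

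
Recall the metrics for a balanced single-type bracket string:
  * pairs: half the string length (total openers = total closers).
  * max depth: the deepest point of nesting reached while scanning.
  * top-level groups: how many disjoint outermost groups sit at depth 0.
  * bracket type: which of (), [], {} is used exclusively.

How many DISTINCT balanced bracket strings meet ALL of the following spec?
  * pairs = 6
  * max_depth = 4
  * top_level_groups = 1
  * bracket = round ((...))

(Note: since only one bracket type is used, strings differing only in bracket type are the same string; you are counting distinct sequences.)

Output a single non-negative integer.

Spec: pairs=6 depth=4 groups=1
Count(depth <= 4) = 34
Count(depth <= 3) = 16
Count(depth == 4) = 34 - 16 = 18

Answer: 18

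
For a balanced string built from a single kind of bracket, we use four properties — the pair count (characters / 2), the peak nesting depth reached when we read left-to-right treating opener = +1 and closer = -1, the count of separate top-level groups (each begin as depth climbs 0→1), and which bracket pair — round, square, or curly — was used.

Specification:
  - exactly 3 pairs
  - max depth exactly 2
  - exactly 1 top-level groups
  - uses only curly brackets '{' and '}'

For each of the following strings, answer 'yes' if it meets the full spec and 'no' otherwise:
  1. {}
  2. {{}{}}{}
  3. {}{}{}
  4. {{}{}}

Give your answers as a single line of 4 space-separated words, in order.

Answer: no no no yes

Derivation:
String 1 '{}': depth seq [1 0]
  -> pairs=1 depth=1 groups=1 -> no
String 2 '{{}{}}{}': depth seq [1 2 1 2 1 0 1 0]
  -> pairs=4 depth=2 groups=2 -> no
String 3 '{}{}{}': depth seq [1 0 1 0 1 0]
  -> pairs=3 depth=1 groups=3 -> no
String 4 '{{}{}}': depth seq [1 2 1 2 1 0]
  -> pairs=3 depth=2 groups=1 -> yes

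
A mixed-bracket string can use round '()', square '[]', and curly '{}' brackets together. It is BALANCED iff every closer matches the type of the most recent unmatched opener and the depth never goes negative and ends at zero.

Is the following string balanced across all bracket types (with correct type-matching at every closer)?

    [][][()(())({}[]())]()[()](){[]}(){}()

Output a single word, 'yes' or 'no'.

Answer: yes

Derivation:
pos 0: push '['; stack = [
pos 1: ']' matches '['; pop; stack = (empty)
pos 2: push '['; stack = [
pos 3: ']' matches '['; pop; stack = (empty)
pos 4: push '['; stack = [
pos 5: push '('; stack = [(
pos 6: ')' matches '('; pop; stack = [
pos 7: push '('; stack = [(
pos 8: push '('; stack = [((
pos 9: ')' matches '('; pop; stack = [(
pos 10: ')' matches '('; pop; stack = [
pos 11: push '('; stack = [(
pos 12: push '{'; stack = [({
pos 13: '}' matches '{'; pop; stack = [(
pos 14: push '['; stack = [([
pos 15: ']' matches '['; pop; stack = [(
pos 16: push '('; stack = [((
pos 17: ')' matches '('; pop; stack = [(
pos 18: ')' matches '('; pop; stack = [
pos 19: ']' matches '['; pop; stack = (empty)
pos 20: push '('; stack = (
pos 21: ')' matches '('; pop; stack = (empty)
pos 22: push '['; stack = [
pos 23: push '('; stack = [(
pos 24: ')' matches '('; pop; stack = [
pos 25: ']' matches '['; pop; stack = (empty)
pos 26: push '('; stack = (
pos 27: ')' matches '('; pop; stack = (empty)
pos 28: push '{'; stack = {
pos 29: push '['; stack = {[
pos 30: ']' matches '['; pop; stack = {
pos 31: '}' matches '{'; pop; stack = (empty)
pos 32: push '('; stack = (
pos 33: ')' matches '('; pop; stack = (empty)
pos 34: push '{'; stack = {
pos 35: '}' matches '{'; pop; stack = (empty)
pos 36: push '('; stack = (
pos 37: ')' matches '('; pop; stack = (empty)
end: stack empty → VALID
Verdict: properly nested → yes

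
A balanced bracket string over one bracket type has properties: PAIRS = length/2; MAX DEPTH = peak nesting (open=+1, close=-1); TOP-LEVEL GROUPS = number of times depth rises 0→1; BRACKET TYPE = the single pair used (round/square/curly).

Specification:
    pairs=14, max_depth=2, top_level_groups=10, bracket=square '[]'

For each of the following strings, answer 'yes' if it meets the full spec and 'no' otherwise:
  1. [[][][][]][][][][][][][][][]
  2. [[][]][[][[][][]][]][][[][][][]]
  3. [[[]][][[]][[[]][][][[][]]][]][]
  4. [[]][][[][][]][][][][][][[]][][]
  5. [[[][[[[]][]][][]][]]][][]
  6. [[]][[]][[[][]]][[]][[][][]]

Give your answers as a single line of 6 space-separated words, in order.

String 1 '[[][][][]][][][][][][][][][]': depth seq [1 2 1 2 1 2 1 2 1 0 1 0 1 0 1 0 1 0 1 0 1 0 1 0 1 0 1 0]
  -> pairs=14 depth=2 groups=10 -> yes
String 2 '[[][]][[][[][][]][]][][[][][][]]': depth seq [1 2 1 2 1 0 1 2 1 2 3 2 3 2 3 2 1 2 1 0 1 0 1 2 1 2 1 2 1 2 1 0]
  -> pairs=16 depth=3 groups=4 -> no
String 3 '[[[]][][[]][[[]][][][[][]]][]][]': depth seq [1 2 3 2 1 2 1 2 3 2 1 2 3 4 3 2 3 2 3 2 3 4 3 4 3 2 1 2 1 0 1 0]
  -> pairs=16 depth=4 groups=2 -> no
String 4 '[[]][][[][][]][][][][][][[]][][]': depth seq [1 2 1 0 1 0 1 2 1 2 1 2 1 0 1 0 1 0 1 0 1 0 1 0 1 2 1 0 1 0 1 0]
  -> pairs=16 depth=2 groups=11 -> no
String 5 '[[[][[[[]][]][][]][]]][][]': depth seq [1 2 3 2 3 4 5 6 5 4 5 4 3 4 3 4 3 2 3 2 1 0 1 0 1 0]
  -> pairs=13 depth=6 groups=3 -> no
String 6 '[[]][[]][[[][]]][[]][[][][]]': depth seq [1 2 1 0 1 2 1 0 1 2 3 2 3 2 1 0 1 2 1 0 1 2 1 2 1 2 1 0]
  -> pairs=14 depth=3 groups=5 -> no

Answer: yes no no no no no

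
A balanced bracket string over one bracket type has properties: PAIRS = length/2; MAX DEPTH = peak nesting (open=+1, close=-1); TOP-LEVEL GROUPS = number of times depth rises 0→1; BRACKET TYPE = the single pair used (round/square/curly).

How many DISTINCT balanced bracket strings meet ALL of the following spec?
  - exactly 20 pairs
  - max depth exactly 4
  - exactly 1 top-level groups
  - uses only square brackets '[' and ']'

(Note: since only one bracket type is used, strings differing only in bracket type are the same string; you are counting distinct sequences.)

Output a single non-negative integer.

Answer: 23895673

Derivation:
Spec: pairs=20 depth=4 groups=1
Count(depth <= 4) = 24157817
Count(depth <= 3) = 262144
Count(depth == 4) = 24157817 - 262144 = 23895673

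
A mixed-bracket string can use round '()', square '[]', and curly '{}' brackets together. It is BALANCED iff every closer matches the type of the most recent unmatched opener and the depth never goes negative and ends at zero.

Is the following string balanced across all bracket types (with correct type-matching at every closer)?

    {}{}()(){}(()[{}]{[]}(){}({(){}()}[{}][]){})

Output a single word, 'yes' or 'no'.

pos 0: push '{'; stack = {
pos 1: '}' matches '{'; pop; stack = (empty)
pos 2: push '{'; stack = {
pos 3: '}' matches '{'; pop; stack = (empty)
pos 4: push '('; stack = (
pos 5: ')' matches '('; pop; stack = (empty)
pos 6: push '('; stack = (
pos 7: ')' matches '('; pop; stack = (empty)
pos 8: push '{'; stack = {
pos 9: '}' matches '{'; pop; stack = (empty)
pos 10: push '('; stack = (
pos 11: push '('; stack = ((
pos 12: ')' matches '('; pop; stack = (
pos 13: push '['; stack = ([
pos 14: push '{'; stack = ([{
pos 15: '}' matches '{'; pop; stack = ([
pos 16: ']' matches '['; pop; stack = (
pos 17: push '{'; stack = ({
pos 18: push '['; stack = ({[
pos 19: ']' matches '['; pop; stack = ({
pos 20: '}' matches '{'; pop; stack = (
pos 21: push '('; stack = ((
pos 22: ')' matches '('; pop; stack = (
pos 23: push '{'; stack = ({
pos 24: '}' matches '{'; pop; stack = (
pos 25: push '('; stack = ((
pos 26: push '{'; stack = (({
pos 27: push '('; stack = (({(
pos 28: ')' matches '('; pop; stack = (({
pos 29: push '{'; stack = (({{
pos 30: '}' matches '{'; pop; stack = (({
pos 31: push '('; stack = (({(
pos 32: ')' matches '('; pop; stack = (({
pos 33: '}' matches '{'; pop; stack = ((
pos 34: push '['; stack = (([
pos 35: push '{'; stack = (([{
pos 36: '}' matches '{'; pop; stack = (([
pos 37: ']' matches '['; pop; stack = ((
pos 38: push '['; stack = (([
pos 39: ']' matches '['; pop; stack = ((
pos 40: ')' matches '('; pop; stack = (
pos 41: push '{'; stack = ({
pos 42: '}' matches '{'; pop; stack = (
pos 43: ')' matches '('; pop; stack = (empty)
end: stack empty → VALID
Verdict: properly nested → yes

Answer: yes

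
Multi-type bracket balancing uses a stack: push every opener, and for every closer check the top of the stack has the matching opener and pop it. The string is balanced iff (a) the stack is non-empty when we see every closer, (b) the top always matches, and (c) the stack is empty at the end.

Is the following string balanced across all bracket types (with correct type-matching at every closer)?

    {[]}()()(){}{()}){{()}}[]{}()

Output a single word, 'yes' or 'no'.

pos 0: push '{'; stack = {
pos 1: push '['; stack = {[
pos 2: ']' matches '['; pop; stack = {
pos 3: '}' matches '{'; pop; stack = (empty)
pos 4: push '('; stack = (
pos 5: ')' matches '('; pop; stack = (empty)
pos 6: push '('; stack = (
pos 7: ')' matches '('; pop; stack = (empty)
pos 8: push '('; stack = (
pos 9: ')' matches '('; pop; stack = (empty)
pos 10: push '{'; stack = {
pos 11: '}' matches '{'; pop; stack = (empty)
pos 12: push '{'; stack = {
pos 13: push '('; stack = {(
pos 14: ')' matches '('; pop; stack = {
pos 15: '}' matches '{'; pop; stack = (empty)
pos 16: saw closer ')' but stack is empty → INVALID
Verdict: unmatched closer ')' at position 16 → no

Answer: no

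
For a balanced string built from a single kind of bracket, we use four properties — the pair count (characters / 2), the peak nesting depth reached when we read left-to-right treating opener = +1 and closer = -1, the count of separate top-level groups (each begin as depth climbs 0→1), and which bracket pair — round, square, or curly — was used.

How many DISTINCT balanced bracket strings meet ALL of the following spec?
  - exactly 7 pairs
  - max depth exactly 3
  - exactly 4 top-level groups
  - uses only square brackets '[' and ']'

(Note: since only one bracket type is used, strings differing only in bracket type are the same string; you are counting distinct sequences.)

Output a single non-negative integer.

Spec: pairs=7 depth=3 groups=4
Count(depth <= 3) = 44
Count(depth <= 2) = 20
Count(depth == 3) = 44 - 20 = 24

Answer: 24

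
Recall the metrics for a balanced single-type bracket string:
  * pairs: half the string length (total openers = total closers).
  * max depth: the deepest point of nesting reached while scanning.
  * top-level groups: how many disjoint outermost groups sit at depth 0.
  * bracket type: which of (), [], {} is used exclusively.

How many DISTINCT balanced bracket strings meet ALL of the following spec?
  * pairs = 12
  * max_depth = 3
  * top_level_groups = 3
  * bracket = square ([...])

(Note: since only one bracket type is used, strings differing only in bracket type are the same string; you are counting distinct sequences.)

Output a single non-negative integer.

Spec: pairs=12 depth=3 groups=3
Count(depth <= 3) = 5632
Count(depth <= 2) = 55
Count(depth == 3) = 5632 - 55 = 5577

Answer: 5577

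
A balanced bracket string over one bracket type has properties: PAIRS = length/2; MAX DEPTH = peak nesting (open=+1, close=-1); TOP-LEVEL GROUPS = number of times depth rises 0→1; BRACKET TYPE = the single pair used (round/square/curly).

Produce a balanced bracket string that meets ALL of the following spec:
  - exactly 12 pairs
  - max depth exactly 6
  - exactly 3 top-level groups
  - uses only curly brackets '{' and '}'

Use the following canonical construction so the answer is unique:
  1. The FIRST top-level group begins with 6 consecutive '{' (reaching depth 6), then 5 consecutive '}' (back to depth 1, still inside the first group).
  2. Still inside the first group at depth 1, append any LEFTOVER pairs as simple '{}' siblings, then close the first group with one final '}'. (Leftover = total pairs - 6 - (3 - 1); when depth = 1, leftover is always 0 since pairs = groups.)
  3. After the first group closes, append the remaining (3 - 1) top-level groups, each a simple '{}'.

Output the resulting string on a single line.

Answer: {{{{{{}}}}}{}{}{}{}}{}{}

Derivation:
Spec: pairs=12 depth=6 groups=3
Leftover pairs = 12 - 6 - (3-1) = 4
First group: deep chain of depth 6 + 4 sibling pairs
Remaining 2 groups: simple '{}' each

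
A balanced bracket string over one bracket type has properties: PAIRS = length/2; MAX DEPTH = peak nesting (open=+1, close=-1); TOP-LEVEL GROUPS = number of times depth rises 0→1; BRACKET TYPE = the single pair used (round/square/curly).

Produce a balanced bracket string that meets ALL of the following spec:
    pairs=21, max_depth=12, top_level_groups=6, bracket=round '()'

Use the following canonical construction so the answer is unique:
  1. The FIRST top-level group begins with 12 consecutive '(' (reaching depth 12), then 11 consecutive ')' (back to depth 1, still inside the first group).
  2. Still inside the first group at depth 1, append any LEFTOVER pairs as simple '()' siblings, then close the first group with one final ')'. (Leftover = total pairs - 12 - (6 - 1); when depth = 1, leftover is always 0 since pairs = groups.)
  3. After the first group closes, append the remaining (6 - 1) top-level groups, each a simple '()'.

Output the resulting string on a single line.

Spec: pairs=21 depth=12 groups=6
Leftover pairs = 21 - 12 - (6-1) = 4
First group: deep chain of depth 12 + 4 sibling pairs
Remaining 5 groups: simple '()' each

Answer: (((((((((((()))))))))))()()()())()()()()()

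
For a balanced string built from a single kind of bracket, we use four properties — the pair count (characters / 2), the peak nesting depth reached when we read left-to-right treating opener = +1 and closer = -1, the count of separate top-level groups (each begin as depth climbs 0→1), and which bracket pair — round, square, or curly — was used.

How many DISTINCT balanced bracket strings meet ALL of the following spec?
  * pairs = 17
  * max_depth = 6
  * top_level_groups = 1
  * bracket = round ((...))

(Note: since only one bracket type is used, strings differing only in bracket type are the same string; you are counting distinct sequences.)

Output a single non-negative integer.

Spec: pairs=17 depth=6 groups=1
Count(depth <= 6) = 16420730
Count(depth <= 5) = 7174454
Count(depth == 6) = 16420730 - 7174454 = 9246276

Answer: 9246276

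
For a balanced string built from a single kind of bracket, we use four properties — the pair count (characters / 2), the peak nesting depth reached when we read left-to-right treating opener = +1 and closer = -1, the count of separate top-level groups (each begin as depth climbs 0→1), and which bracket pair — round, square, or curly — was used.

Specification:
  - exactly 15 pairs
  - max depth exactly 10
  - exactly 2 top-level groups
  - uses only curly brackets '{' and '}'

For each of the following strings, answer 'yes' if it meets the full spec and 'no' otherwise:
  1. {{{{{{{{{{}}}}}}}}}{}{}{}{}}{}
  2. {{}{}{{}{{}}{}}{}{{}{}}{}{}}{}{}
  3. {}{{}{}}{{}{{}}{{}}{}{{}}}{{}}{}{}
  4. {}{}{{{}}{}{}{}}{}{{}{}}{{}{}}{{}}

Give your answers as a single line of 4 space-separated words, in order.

String 1 '{{{{{{{{{{}}}}}}}}}{}{}{}{}}{}': depth seq [1 2 3 4 5 6 7 8 9 10 9 8 7 6 5 4 3 2 1 2 1 2 1 2 1 2 1 0 1 0]
  -> pairs=15 depth=10 groups=2 -> yes
String 2 '{{}{}{{}{{}}{}}{}{{}{}}{}{}}{}{}': depth seq [1 2 1 2 1 2 3 2 3 4 3 2 3 2 1 2 1 2 3 2 3 2 1 2 1 2 1 0 1 0 1 0]
  -> pairs=16 depth=4 groups=3 -> no
String 3 '{}{{}{}}{{}{{}}{{}}{}{{}}}{{}}{}{}': depth seq [1 0 1 2 1 2 1 0 1 2 1 2 3 2 1 2 3 2 1 2 1 2 3 2 1 0 1 2 1 0 1 0 1 0]
  -> pairs=17 depth=3 groups=6 -> no
String 4 '{}{}{{{}}{}{}{}}{}{{}{}}{{}{}}{{}}': depth seq [1 0 1 0 1 2 3 2 1 2 1 2 1 2 1 0 1 0 1 2 1 2 1 0 1 2 1 2 1 0 1 2 1 0]
  -> pairs=17 depth=3 groups=7 -> no

Answer: yes no no no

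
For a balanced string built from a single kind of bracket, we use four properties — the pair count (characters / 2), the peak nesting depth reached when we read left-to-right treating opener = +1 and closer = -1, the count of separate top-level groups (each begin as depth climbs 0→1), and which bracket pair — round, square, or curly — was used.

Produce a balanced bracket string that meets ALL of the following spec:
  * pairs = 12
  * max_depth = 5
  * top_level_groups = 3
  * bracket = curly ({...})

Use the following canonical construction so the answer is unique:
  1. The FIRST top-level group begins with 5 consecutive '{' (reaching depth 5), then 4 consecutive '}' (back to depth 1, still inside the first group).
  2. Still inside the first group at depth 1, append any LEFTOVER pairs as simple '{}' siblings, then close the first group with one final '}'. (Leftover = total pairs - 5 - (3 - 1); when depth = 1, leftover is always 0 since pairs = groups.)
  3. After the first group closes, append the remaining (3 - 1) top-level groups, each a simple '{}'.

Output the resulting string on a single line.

Answer: {{{{{}}}}{}{}{}{}{}}{}{}

Derivation:
Spec: pairs=12 depth=5 groups=3
Leftover pairs = 12 - 5 - (3-1) = 5
First group: deep chain of depth 5 + 5 sibling pairs
Remaining 2 groups: simple '{}' each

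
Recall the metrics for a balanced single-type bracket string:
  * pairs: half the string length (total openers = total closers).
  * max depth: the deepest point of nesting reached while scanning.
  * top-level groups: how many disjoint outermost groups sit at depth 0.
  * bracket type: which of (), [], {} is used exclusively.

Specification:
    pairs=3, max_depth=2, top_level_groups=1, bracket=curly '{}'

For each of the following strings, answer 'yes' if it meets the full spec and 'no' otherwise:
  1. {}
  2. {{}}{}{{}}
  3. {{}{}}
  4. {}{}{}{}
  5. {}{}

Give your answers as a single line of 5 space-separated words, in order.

String 1 '{}': depth seq [1 0]
  -> pairs=1 depth=1 groups=1 -> no
String 2 '{{}}{}{{}}': depth seq [1 2 1 0 1 0 1 2 1 0]
  -> pairs=5 depth=2 groups=3 -> no
String 3 '{{}{}}': depth seq [1 2 1 2 1 0]
  -> pairs=3 depth=2 groups=1 -> yes
String 4 '{}{}{}{}': depth seq [1 0 1 0 1 0 1 0]
  -> pairs=4 depth=1 groups=4 -> no
String 5 '{}{}': depth seq [1 0 1 0]
  -> pairs=2 depth=1 groups=2 -> no

Answer: no no yes no no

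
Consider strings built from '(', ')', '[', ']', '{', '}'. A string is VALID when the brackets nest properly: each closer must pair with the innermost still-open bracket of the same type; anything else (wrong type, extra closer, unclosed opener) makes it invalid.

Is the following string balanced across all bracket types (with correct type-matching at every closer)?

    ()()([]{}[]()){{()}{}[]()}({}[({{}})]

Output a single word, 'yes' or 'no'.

Answer: no

Derivation:
pos 0: push '('; stack = (
pos 1: ')' matches '('; pop; stack = (empty)
pos 2: push '('; stack = (
pos 3: ')' matches '('; pop; stack = (empty)
pos 4: push '('; stack = (
pos 5: push '['; stack = ([
pos 6: ']' matches '['; pop; stack = (
pos 7: push '{'; stack = ({
pos 8: '}' matches '{'; pop; stack = (
pos 9: push '['; stack = ([
pos 10: ']' matches '['; pop; stack = (
pos 11: push '('; stack = ((
pos 12: ')' matches '('; pop; stack = (
pos 13: ')' matches '('; pop; stack = (empty)
pos 14: push '{'; stack = {
pos 15: push '{'; stack = {{
pos 16: push '('; stack = {{(
pos 17: ')' matches '('; pop; stack = {{
pos 18: '}' matches '{'; pop; stack = {
pos 19: push '{'; stack = {{
pos 20: '}' matches '{'; pop; stack = {
pos 21: push '['; stack = {[
pos 22: ']' matches '['; pop; stack = {
pos 23: push '('; stack = {(
pos 24: ')' matches '('; pop; stack = {
pos 25: '}' matches '{'; pop; stack = (empty)
pos 26: push '('; stack = (
pos 27: push '{'; stack = ({
pos 28: '}' matches '{'; pop; stack = (
pos 29: push '['; stack = ([
pos 30: push '('; stack = ([(
pos 31: push '{'; stack = ([({
pos 32: push '{'; stack = ([({{
pos 33: '}' matches '{'; pop; stack = ([({
pos 34: '}' matches '{'; pop; stack = ([(
pos 35: ')' matches '('; pop; stack = ([
pos 36: ']' matches '['; pop; stack = (
end: stack still non-empty (() → INVALID
Verdict: unclosed openers at end: ( → no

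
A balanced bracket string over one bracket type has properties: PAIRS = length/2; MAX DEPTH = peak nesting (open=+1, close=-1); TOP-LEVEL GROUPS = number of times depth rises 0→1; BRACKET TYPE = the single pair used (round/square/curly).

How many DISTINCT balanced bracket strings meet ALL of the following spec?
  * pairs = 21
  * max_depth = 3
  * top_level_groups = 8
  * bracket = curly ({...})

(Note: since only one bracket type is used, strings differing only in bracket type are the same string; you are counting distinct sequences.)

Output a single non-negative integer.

Answer: 22746160

Derivation:
Spec: pairs=21 depth=3 groups=8
Count(depth <= 3) = 22823680
Count(depth <= 2) = 77520
Count(depth == 3) = 22823680 - 77520 = 22746160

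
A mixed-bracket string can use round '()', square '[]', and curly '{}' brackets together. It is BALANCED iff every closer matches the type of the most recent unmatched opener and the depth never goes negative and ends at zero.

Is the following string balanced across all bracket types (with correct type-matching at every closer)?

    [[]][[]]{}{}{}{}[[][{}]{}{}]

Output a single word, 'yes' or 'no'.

Answer: yes

Derivation:
pos 0: push '['; stack = [
pos 1: push '['; stack = [[
pos 2: ']' matches '['; pop; stack = [
pos 3: ']' matches '['; pop; stack = (empty)
pos 4: push '['; stack = [
pos 5: push '['; stack = [[
pos 6: ']' matches '['; pop; stack = [
pos 7: ']' matches '['; pop; stack = (empty)
pos 8: push '{'; stack = {
pos 9: '}' matches '{'; pop; stack = (empty)
pos 10: push '{'; stack = {
pos 11: '}' matches '{'; pop; stack = (empty)
pos 12: push '{'; stack = {
pos 13: '}' matches '{'; pop; stack = (empty)
pos 14: push '{'; stack = {
pos 15: '}' matches '{'; pop; stack = (empty)
pos 16: push '['; stack = [
pos 17: push '['; stack = [[
pos 18: ']' matches '['; pop; stack = [
pos 19: push '['; stack = [[
pos 20: push '{'; stack = [[{
pos 21: '}' matches '{'; pop; stack = [[
pos 22: ']' matches '['; pop; stack = [
pos 23: push '{'; stack = [{
pos 24: '}' matches '{'; pop; stack = [
pos 25: push '{'; stack = [{
pos 26: '}' matches '{'; pop; stack = [
pos 27: ']' matches '['; pop; stack = (empty)
end: stack empty → VALID
Verdict: properly nested → yes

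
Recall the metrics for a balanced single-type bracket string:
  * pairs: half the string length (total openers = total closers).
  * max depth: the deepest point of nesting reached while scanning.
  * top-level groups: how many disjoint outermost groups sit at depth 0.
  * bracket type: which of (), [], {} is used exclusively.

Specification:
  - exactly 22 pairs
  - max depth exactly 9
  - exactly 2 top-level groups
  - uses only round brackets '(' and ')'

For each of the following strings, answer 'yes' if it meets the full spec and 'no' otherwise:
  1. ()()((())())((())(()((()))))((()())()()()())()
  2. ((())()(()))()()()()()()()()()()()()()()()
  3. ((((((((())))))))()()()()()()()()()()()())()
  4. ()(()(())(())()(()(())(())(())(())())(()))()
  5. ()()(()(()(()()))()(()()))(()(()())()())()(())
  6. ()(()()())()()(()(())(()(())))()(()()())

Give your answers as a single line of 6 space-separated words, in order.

Answer: no no yes no no no

Derivation:
String 1 '()()((())())((())(()((()))))((()())()()()())()': depth seq [1 0 1 0 1 2 3 2 1 2 1 0 1 2 3 2 1 2 3 2 3 4 5 4 3 2 1 0 1 2 3 2 3 2 1 2 1 2 1 2 1 2 1 0 1 0]
  -> pairs=23 depth=5 groups=6 -> no
String 2 '((())()(()))()()()()()()()()()()()()()()()': depth seq [1 2 3 2 1 2 1 2 3 2 1 0 1 0 1 0 1 0 1 0 1 0 1 0 1 0 1 0 1 0 1 0 1 0 1 0 1 0 1 0 1 0]
  -> pairs=21 depth=3 groups=16 -> no
String 3 '((((((((())))))))()()()()()()()()()()()())()': depth seq [1 2 3 4 5 6 7 8 9 8 7 6 5 4 3 2 1 2 1 2 1 2 1 2 1 2 1 2 1 2 1 2 1 2 1 2 1 2 1 2 1 0 1 0]
  -> pairs=22 depth=9 groups=2 -> yes
String 4 '()(()(())(())()(()(())(())(())(())())(()))()': depth seq [1 0 1 2 1 2 3 2 1 2 3 2 1 2 1 2 3 2 3 4 3 2 3 4 3 2 3 4 3 2 3 4 3 2 3 2 1 2 3 2 1 0 1 0]
  -> pairs=22 depth=4 groups=3 -> no
String 5 '()()(()(()(()()))()(()()))(()(()())()())()(())': depth seq [1 0 1 0 1 2 1 2 3 2 3 4 3 4 3 2 1 2 1 2 3 2 3 2 1 0 1 2 1 2 3 2 3 2 1 2 1 2 1 0 1 0 1 2 1 0]
  -> pairs=23 depth=4 groups=6 -> no
String 6 '()(()()())()()(()(())(()(())))()(()()())': depth seq [1 0 1 2 1 2 1 2 1 0 1 0 1 0 1 2 1 2 3 2 1 2 3 2 3 4 3 2 1 0 1 0 1 2 1 2 1 2 1 0]
  -> pairs=20 depth=4 groups=7 -> no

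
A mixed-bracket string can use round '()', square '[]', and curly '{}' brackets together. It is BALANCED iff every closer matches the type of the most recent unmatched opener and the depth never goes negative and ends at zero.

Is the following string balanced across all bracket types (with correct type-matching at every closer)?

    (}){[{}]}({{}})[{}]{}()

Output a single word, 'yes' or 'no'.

pos 0: push '('; stack = (
pos 1: saw closer '}' but top of stack is '(' (expected ')') → INVALID
Verdict: type mismatch at position 1: '}' closes '(' → no

Answer: no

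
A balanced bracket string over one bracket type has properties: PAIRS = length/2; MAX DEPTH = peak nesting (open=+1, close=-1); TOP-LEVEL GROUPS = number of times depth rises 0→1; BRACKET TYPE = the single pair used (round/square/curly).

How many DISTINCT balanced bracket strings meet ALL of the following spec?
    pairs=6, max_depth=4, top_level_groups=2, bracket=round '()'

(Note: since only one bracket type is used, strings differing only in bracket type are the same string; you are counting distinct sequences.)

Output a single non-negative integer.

Answer: 12

Derivation:
Spec: pairs=6 depth=4 groups=2
Count(depth <= 4) = 40
Count(depth <= 3) = 28
Count(depth == 4) = 40 - 28 = 12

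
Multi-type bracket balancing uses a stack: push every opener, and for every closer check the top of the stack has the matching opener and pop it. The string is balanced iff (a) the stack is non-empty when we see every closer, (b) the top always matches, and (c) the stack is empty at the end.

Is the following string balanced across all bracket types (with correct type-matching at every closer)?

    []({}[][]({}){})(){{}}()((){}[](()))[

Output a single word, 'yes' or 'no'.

Answer: no

Derivation:
pos 0: push '['; stack = [
pos 1: ']' matches '['; pop; stack = (empty)
pos 2: push '('; stack = (
pos 3: push '{'; stack = ({
pos 4: '}' matches '{'; pop; stack = (
pos 5: push '['; stack = ([
pos 6: ']' matches '['; pop; stack = (
pos 7: push '['; stack = ([
pos 8: ']' matches '['; pop; stack = (
pos 9: push '('; stack = ((
pos 10: push '{'; stack = (({
pos 11: '}' matches '{'; pop; stack = ((
pos 12: ')' matches '('; pop; stack = (
pos 13: push '{'; stack = ({
pos 14: '}' matches '{'; pop; stack = (
pos 15: ')' matches '('; pop; stack = (empty)
pos 16: push '('; stack = (
pos 17: ')' matches '('; pop; stack = (empty)
pos 18: push '{'; stack = {
pos 19: push '{'; stack = {{
pos 20: '}' matches '{'; pop; stack = {
pos 21: '}' matches '{'; pop; stack = (empty)
pos 22: push '('; stack = (
pos 23: ')' matches '('; pop; stack = (empty)
pos 24: push '('; stack = (
pos 25: push '('; stack = ((
pos 26: ')' matches '('; pop; stack = (
pos 27: push '{'; stack = ({
pos 28: '}' matches '{'; pop; stack = (
pos 29: push '['; stack = ([
pos 30: ']' matches '['; pop; stack = (
pos 31: push '('; stack = ((
pos 32: push '('; stack = (((
pos 33: ')' matches '('; pop; stack = ((
pos 34: ')' matches '('; pop; stack = (
pos 35: ')' matches '('; pop; stack = (empty)
pos 36: push '['; stack = [
end: stack still non-empty ([) → INVALID
Verdict: unclosed openers at end: [ → no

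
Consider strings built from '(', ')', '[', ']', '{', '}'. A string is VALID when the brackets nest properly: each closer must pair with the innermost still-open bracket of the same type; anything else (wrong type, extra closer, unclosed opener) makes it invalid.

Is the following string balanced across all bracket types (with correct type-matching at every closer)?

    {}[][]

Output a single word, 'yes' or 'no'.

pos 0: push '{'; stack = {
pos 1: '}' matches '{'; pop; stack = (empty)
pos 2: push '['; stack = [
pos 3: ']' matches '['; pop; stack = (empty)
pos 4: push '['; stack = [
pos 5: ']' matches '['; pop; stack = (empty)
end: stack empty → VALID
Verdict: properly nested → yes

Answer: yes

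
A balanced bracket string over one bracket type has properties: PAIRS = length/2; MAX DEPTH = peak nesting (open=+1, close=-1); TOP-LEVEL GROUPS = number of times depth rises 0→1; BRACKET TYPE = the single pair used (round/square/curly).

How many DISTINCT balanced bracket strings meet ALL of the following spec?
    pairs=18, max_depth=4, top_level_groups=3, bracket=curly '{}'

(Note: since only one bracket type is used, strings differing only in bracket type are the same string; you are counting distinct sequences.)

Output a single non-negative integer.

Spec: pairs=18 depth=4 groups=3
Count(depth <= 4) = 12168028
Count(depth <= 3) = 765952
Count(depth == 4) = 12168028 - 765952 = 11402076

Answer: 11402076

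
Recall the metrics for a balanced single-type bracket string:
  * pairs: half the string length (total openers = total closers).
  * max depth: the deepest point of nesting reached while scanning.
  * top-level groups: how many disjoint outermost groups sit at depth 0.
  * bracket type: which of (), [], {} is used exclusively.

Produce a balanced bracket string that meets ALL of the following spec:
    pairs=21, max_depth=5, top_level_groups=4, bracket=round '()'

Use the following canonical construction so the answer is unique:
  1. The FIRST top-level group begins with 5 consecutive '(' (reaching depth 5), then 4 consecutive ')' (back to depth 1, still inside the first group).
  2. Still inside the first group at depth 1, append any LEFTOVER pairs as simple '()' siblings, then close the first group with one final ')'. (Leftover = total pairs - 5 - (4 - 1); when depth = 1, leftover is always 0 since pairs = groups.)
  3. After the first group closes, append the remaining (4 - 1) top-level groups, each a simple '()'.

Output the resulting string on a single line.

Answer: ((((())))()()()()()()()()()()()()())()()()

Derivation:
Spec: pairs=21 depth=5 groups=4
Leftover pairs = 21 - 5 - (4-1) = 13
First group: deep chain of depth 5 + 13 sibling pairs
Remaining 3 groups: simple '()' each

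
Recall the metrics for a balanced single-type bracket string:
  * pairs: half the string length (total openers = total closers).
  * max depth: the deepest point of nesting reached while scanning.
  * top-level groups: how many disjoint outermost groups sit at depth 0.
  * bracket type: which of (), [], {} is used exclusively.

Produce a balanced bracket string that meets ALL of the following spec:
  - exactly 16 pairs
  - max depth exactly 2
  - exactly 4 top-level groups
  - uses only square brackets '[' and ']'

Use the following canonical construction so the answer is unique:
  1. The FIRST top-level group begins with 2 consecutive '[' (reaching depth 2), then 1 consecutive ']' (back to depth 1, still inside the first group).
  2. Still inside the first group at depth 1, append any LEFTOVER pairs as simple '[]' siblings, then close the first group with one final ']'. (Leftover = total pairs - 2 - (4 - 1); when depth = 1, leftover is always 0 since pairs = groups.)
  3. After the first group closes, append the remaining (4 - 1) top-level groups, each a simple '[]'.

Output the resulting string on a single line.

Answer: [[][][][][][][][][][][][]][][][]

Derivation:
Spec: pairs=16 depth=2 groups=4
Leftover pairs = 16 - 2 - (4-1) = 11
First group: deep chain of depth 2 + 11 sibling pairs
Remaining 3 groups: simple '[]' each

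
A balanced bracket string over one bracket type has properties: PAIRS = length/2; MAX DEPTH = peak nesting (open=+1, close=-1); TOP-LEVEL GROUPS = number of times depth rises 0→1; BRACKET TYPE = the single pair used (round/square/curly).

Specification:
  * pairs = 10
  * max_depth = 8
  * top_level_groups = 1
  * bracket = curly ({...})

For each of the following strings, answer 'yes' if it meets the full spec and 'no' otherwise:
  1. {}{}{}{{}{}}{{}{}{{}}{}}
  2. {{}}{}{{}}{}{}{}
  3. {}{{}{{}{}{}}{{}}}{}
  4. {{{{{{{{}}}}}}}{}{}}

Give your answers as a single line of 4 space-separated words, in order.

String 1 '{}{}{}{{}{}}{{}{}{{}}{}}': depth seq [1 0 1 0 1 0 1 2 1 2 1 0 1 2 1 2 1 2 3 2 1 2 1 0]
  -> pairs=12 depth=3 groups=5 -> no
String 2 '{{}}{}{{}}{}{}{}': depth seq [1 2 1 0 1 0 1 2 1 0 1 0 1 0 1 0]
  -> pairs=8 depth=2 groups=6 -> no
String 3 '{}{{}{{}{}{}}{{}}}{}': depth seq [1 0 1 2 1 2 3 2 3 2 3 2 1 2 3 2 1 0 1 0]
  -> pairs=10 depth=3 groups=3 -> no
String 4 '{{{{{{{{}}}}}}}{}{}}': depth seq [1 2 3 4 5 6 7 8 7 6 5 4 3 2 1 2 1 2 1 0]
  -> pairs=10 depth=8 groups=1 -> yes

Answer: no no no yes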